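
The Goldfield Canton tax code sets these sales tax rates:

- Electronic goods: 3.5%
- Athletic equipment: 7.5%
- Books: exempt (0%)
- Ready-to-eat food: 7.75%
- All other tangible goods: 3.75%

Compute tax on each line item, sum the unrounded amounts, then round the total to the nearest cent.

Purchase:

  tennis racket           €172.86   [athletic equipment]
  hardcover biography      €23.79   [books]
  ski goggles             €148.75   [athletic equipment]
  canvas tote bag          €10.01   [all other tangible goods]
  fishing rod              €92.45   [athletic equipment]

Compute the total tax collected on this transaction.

Tennis racket €172.86: athletic equipment → 7.5% → €12.9645
Hardcover biography €23.79: books → 0% → €0.00
Ski goggles €148.75: athletic equipment → 7.5% → €11.15625
Canvas tote bag €10.01: all other tangible goods → 3.75% → €0.375375
Fishing rod €92.45: athletic equipment → 7.5% → €6.93375
Unrounded tax sum = €31.429875 → €31.43

€31.43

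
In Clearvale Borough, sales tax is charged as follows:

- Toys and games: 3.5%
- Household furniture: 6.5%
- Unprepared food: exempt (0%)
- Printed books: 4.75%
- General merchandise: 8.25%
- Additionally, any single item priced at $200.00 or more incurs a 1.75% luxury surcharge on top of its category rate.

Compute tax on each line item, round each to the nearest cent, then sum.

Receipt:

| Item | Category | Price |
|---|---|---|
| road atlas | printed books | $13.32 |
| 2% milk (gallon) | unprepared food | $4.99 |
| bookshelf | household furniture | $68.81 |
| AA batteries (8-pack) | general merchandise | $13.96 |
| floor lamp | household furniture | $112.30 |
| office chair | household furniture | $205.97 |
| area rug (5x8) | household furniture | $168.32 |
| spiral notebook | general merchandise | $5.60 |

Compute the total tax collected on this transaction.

$41.94

Road atlas $13.32: printed books → 4.75% → $0.63
2% milk (gallon) $4.99: unprepared food → 0% → $0.00
Bookshelf $68.81: household furniture → 6.5% → $4.47
AA batteries (8-pack) $13.96: general merchandise → 8.25% → $1.15
Floor lamp $112.30: household furniture → 6.5% → $7.30
Office chair $205.97: household furniture → 6.5% + 1.75% surcharge = 8.25% → $16.99
Area rug (5x8) $168.32: household furniture → 6.5% → $10.94
Spiral notebook $5.60: general merchandise → 8.25% → $0.46
Total tax = $0.63 + $4.47 + $1.15 + $7.30 + $16.99 + $10.94 + $0.46 = $41.94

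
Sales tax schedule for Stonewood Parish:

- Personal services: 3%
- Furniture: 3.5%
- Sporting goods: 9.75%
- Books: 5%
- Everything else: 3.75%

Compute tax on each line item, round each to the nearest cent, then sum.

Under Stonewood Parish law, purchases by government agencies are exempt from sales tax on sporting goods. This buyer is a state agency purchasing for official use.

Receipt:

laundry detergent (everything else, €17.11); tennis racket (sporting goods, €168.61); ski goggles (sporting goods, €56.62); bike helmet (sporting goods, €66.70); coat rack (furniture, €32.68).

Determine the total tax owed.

€1.78

Laundry detergent €17.11: everything else → 3.75% → €0.64
Tennis racket €168.61: sporting goods, buyer-exempt → 0% → €0.00
Ski goggles €56.62: sporting goods, buyer-exempt → 0% → €0.00
Bike helmet €66.70: sporting goods, buyer-exempt → 0% → €0.00
Coat rack €32.68: furniture → 3.5% → €1.14
Total tax = €0.64 + €1.14 = €1.78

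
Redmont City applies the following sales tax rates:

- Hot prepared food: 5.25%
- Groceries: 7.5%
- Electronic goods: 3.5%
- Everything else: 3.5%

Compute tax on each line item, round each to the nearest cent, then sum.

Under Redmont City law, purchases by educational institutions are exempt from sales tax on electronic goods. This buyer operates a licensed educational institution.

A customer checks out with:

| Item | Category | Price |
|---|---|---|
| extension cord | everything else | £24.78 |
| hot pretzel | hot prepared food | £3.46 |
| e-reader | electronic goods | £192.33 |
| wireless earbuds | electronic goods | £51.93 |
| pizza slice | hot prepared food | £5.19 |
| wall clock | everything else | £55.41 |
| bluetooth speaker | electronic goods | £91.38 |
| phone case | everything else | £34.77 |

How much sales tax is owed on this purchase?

£4.48

Extension cord £24.78: everything else → 3.5% → £0.87
Hot pretzel £3.46: hot prepared food → 5.25% → £0.18
E-reader £192.33: electronic goods, buyer-exempt → 0% → £0.00
Wireless earbuds £51.93: electronic goods, buyer-exempt → 0% → £0.00
Pizza slice £5.19: hot prepared food → 5.25% → £0.27
Wall clock £55.41: everything else → 3.5% → £1.94
Bluetooth speaker £91.38: electronic goods, buyer-exempt → 0% → £0.00
Phone case £34.77: everything else → 3.5% → £1.22
Total tax = £0.87 + £0.18 + £0.27 + £1.94 + £1.22 = £4.48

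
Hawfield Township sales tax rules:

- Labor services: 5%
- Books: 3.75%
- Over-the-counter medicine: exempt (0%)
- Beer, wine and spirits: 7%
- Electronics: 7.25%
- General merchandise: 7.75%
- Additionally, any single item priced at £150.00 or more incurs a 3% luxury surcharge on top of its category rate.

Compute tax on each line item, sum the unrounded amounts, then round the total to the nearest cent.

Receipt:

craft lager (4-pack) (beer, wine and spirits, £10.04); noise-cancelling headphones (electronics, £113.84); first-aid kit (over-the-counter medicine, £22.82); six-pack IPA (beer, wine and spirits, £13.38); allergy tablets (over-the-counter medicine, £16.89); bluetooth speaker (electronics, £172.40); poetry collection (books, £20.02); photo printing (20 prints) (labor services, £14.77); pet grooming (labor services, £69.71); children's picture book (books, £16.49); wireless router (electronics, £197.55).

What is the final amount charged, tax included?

Craft lager (4-pack) £10.04: beer, wine and spirits → 7% → £0.7028
Noise-cancelling headphones £113.84: electronics → 7.25% → £8.2534
First-aid kit £22.82: over-the-counter medicine → 0% → £0.00
Six-pack IPA £13.38: beer, wine and spirits → 7% → £0.9366
Allergy tablets £16.89: over-the-counter medicine → 0% → £0.00
Bluetooth speaker £172.40: electronics → 7.25% + 3% surcharge = 10.25% → £17.671
Poetry collection £20.02: books → 3.75% → £0.75075
Photo printing (20 prints) £14.77: labor services → 5% → £0.7385
Pet grooming £69.71: labor services → 5% → £3.4855
Children's picture book £16.49: books → 3.75% → £0.618375
Wireless router £197.55: electronics → 7.25% + 3% surcharge = 10.25% → £20.248875
Subtotal = £667.91; unrounded tax = £53.4058 → £53.41; total due = £721.32

£721.32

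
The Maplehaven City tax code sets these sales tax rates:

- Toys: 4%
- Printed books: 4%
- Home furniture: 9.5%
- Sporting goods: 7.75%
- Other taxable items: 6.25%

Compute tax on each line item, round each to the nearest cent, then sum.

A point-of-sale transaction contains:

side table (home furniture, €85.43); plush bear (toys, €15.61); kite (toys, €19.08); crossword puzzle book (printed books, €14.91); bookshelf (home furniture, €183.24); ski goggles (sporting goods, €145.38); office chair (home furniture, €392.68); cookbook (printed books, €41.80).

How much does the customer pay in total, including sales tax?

Side table €85.43: home furniture → 9.5% → €8.12
Plush bear €15.61: toys → 4% → €0.62
Kite €19.08: toys → 4% → €0.76
Crossword puzzle book €14.91: printed books → 4% → €0.60
Bookshelf €183.24: home furniture → 9.5% → €17.41
Ski goggles €145.38: sporting goods → 7.75% → €11.27
Office chair €392.68: home furniture → 9.5% → €37.30
Cookbook €41.80: printed books → 4% → €1.67
Subtotal = €898.13; tax = €77.75; total due = €975.88

€975.88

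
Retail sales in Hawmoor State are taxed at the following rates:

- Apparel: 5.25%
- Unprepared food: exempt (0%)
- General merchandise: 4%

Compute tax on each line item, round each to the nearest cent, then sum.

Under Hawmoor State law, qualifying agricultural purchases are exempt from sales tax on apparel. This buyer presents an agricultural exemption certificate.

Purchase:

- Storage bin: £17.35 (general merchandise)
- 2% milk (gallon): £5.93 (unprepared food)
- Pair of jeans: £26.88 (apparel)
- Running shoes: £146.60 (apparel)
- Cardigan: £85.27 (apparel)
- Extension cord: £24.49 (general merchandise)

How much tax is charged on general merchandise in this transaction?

Storage bin £17.35: general merchandise → 4% → £0.69
Extension cord £24.49: general merchandise → 4% → £0.98
Tax on general merchandise = £0.69 + £0.98 = £1.67

£1.67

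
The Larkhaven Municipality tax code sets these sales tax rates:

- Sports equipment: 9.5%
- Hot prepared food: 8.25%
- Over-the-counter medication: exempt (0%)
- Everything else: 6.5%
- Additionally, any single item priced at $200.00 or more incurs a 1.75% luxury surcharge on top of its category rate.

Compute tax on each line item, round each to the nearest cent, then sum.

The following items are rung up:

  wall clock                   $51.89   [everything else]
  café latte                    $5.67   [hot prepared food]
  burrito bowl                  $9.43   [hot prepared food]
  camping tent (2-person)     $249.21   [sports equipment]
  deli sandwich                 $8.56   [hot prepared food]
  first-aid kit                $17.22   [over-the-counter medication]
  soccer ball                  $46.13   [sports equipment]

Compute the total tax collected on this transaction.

Wall clock $51.89: everything else → 6.5% → $3.37
Café latte $5.67: hot prepared food → 8.25% → $0.47
Burrito bowl $9.43: hot prepared food → 8.25% → $0.78
Camping tent (2-person) $249.21: sports equipment → 9.5% + 1.75% surcharge = 11.25% → $28.04
Deli sandwich $8.56: hot prepared food → 8.25% → $0.71
First-aid kit $17.22: over-the-counter medication → 0% → $0.00
Soccer ball $46.13: sports equipment → 9.5% → $4.38
Total tax = $3.37 + $0.47 + $0.78 + $28.04 + $0.71 + $4.38 = $37.75

$37.75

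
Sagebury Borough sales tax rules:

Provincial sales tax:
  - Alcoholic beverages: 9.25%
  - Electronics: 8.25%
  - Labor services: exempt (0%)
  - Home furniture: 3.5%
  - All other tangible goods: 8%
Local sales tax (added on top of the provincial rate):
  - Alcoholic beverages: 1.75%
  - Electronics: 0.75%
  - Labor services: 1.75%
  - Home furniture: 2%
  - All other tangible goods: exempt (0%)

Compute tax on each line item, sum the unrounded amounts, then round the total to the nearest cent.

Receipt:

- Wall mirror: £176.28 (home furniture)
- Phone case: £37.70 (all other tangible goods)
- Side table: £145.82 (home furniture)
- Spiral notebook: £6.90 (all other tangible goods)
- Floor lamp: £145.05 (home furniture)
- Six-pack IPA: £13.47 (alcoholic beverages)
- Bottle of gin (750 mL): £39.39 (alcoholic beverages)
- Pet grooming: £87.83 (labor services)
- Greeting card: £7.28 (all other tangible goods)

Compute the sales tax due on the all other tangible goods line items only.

£4.15

Phone case £37.70: all other tangible goods → 8% + 0% local = 8% → £3.016
Spiral notebook £6.90: all other tangible goods → 8% + 0% local = 8% → £0.552
Greeting card £7.28: all other tangible goods → 8% + 0% local = 8% → £0.5824
Tax on all other tangible goods: unrounded sum = £4.1504 → £4.15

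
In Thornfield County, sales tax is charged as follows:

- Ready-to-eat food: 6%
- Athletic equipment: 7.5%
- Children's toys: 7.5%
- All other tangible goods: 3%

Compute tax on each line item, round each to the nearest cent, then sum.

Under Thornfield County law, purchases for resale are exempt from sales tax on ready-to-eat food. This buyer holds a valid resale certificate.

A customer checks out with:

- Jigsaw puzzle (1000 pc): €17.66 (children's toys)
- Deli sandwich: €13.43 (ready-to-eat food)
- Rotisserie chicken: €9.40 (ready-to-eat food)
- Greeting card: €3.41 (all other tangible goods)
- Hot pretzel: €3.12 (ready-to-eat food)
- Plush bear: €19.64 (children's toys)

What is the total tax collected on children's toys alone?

Jigsaw puzzle (1000 pc) €17.66: children's toys → 7.5% → €1.32
Plush bear €19.64: children's toys → 7.5% → €1.47
Tax on children's toys = €1.32 + €1.47 = €2.79

€2.79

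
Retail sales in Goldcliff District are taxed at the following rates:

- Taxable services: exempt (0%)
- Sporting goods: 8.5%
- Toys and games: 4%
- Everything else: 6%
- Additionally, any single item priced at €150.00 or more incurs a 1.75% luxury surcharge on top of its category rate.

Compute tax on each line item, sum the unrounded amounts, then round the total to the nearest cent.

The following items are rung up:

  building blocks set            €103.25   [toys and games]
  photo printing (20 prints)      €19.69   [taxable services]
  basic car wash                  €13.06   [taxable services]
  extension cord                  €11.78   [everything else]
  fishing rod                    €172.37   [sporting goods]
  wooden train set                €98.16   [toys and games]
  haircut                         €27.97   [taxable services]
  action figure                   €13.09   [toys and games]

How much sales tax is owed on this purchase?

€26.95

Building blocks set €103.25: toys and games → 4% → €4.13
Photo printing (20 prints) €19.69: taxable services → 0% → €0.00
Basic car wash €13.06: taxable services → 0% → €0.00
Extension cord €11.78: everything else → 6% → €0.7068
Fishing rod €172.37: sporting goods → 8.5% + 1.75% surcharge = 10.25% → €17.667925
Wooden train set €98.16: toys and games → 4% → €3.9264
Haircut €27.97: taxable services → 0% → €0.00
Action figure €13.09: toys and games → 4% → €0.5236
Unrounded tax sum = €26.954725 → €26.95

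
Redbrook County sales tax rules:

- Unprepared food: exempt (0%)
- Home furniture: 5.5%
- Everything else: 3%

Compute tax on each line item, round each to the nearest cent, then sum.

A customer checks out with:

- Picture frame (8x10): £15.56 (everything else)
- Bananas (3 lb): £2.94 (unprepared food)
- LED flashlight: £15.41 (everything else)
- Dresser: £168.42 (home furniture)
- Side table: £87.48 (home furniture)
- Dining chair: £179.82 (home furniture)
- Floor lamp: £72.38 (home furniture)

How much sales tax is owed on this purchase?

Picture frame (8x10) £15.56: everything else → 3% → £0.47
Bananas (3 lb) £2.94: unprepared food → 0% → £0.00
LED flashlight £15.41: everything else → 3% → £0.46
Dresser £168.42: home furniture → 5.5% → £9.26
Side table £87.48: home furniture → 5.5% → £4.81
Dining chair £179.82: home furniture → 5.5% → £9.89
Floor lamp £72.38: home furniture → 5.5% → £3.98
Total tax = £0.47 + £0.46 + £9.26 + £4.81 + £9.89 + £3.98 = £28.87

£28.87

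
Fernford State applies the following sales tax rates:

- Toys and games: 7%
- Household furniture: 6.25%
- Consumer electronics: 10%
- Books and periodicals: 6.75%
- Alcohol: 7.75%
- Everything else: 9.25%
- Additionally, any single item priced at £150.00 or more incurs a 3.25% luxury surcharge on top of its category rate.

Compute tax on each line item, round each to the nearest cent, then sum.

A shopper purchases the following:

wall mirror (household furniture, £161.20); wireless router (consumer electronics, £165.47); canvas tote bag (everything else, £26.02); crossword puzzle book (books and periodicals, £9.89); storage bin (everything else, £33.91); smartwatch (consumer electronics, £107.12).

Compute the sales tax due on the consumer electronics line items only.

£32.63

Wireless router £165.47: consumer electronics → 10% + 3.25% surcharge = 13.25% → £21.92
Smartwatch £107.12: consumer electronics → 10% → £10.71
Tax on consumer electronics = £21.92 + £10.71 = £32.63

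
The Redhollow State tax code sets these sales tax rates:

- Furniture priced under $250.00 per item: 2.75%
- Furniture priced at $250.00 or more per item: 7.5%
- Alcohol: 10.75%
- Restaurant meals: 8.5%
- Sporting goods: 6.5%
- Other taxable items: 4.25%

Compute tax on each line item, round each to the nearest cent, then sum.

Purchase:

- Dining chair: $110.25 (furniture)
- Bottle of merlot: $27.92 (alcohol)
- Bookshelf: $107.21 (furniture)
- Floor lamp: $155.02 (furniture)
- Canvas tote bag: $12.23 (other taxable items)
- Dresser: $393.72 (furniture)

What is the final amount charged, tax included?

Dining chair $110.25: furniture, under $250.00 → 2.75% → $3.03
Bottle of merlot $27.92: alcohol → 10.75% → $3.00
Bookshelf $107.21: furniture, under $250.00 → 2.75% → $2.95
Floor lamp $155.02: furniture, under $250.00 → 2.75% → $4.26
Canvas tote bag $12.23: other taxable items → 4.25% → $0.52
Dresser $393.72: furniture, $250.00 or more → 7.5% → $29.53
Subtotal = $806.35; tax = $43.29; total due = $849.64

$849.64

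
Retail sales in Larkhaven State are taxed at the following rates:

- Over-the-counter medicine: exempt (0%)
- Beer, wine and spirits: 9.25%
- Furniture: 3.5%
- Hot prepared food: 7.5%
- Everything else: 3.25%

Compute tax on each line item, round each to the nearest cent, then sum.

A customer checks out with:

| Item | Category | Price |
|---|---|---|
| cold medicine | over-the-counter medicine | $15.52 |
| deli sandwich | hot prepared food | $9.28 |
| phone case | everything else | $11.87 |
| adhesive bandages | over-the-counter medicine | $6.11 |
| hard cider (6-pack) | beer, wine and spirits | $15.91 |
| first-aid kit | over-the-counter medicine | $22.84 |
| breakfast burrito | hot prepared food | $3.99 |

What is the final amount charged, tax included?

Cold medicine $15.52: over-the-counter medicine → 0% → $0.00
Deli sandwich $9.28: hot prepared food → 7.5% → $0.70
Phone case $11.87: everything else → 3.25% → $0.39
Adhesive bandages $6.11: over-the-counter medicine → 0% → $0.00
Hard cider (6-pack) $15.91: beer, wine and spirits → 9.25% → $1.47
First-aid kit $22.84: over-the-counter medicine → 0% → $0.00
Breakfast burrito $3.99: hot prepared food → 7.5% → $0.30
Subtotal = $85.52; tax = $2.86; total due = $88.38

$88.38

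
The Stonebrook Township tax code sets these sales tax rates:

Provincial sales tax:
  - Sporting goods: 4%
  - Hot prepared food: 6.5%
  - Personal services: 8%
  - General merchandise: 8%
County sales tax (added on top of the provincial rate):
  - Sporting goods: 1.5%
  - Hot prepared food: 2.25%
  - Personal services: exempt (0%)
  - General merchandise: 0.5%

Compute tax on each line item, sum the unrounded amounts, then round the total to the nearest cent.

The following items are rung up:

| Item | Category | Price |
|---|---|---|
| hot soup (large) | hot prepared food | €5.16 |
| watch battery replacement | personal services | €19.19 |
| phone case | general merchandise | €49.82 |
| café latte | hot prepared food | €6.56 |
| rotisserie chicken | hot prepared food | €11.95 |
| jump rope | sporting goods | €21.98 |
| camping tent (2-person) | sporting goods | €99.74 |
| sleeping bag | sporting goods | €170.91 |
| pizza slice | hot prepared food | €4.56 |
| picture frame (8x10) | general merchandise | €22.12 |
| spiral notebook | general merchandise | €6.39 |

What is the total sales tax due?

€26.76

Hot soup (large) €5.16: hot prepared food → 6.5% + 2.25% county = 8.75% → €0.4515
Watch battery replacement €19.19: personal services → 8% + 0% county = 8% → €1.5352
Phone case €49.82: general merchandise → 8% + 0.5% county = 8.5% → €4.2347
Café latte €6.56: hot prepared food → 6.5% + 2.25% county = 8.75% → €0.574
Rotisserie chicken €11.95: hot prepared food → 6.5% + 2.25% county = 8.75% → €1.045625
Jump rope €21.98: sporting goods → 4% + 1.5% county = 5.5% → €1.2089
Camping tent (2-person) €99.74: sporting goods → 4% + 1.5% county = 5.5% → €5.4857
Sleeping bag €170.91: sporting goods → 4% + 1.5% county = 5.5% → €9.40005
Pizza slice €4.56: hot prepared food → 6.5% + 2.25% county = 8.75% → €0.399
Picture frame (8x10) €22.12: general merchandise → 8% + 0.5% county = 8.5% → €1.8802
Spiral notebook €6.39: general merchandise → 8% + 0.5% county = 8.5% → €0.54315
Unrounded tax sum = €26.758025 → €26.76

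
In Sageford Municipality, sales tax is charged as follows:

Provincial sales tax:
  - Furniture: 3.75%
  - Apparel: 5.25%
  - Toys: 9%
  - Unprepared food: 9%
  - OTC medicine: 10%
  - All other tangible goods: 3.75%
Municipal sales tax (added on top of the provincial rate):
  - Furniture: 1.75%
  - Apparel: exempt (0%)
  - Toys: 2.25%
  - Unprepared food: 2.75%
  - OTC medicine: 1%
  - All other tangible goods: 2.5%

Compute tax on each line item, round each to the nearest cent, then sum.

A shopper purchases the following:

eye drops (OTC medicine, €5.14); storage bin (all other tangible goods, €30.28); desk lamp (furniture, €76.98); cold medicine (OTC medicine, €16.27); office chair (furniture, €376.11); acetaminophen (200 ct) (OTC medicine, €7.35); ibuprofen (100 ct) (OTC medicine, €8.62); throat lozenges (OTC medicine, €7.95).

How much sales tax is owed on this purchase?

Eye drops €5.14: OTC medicine → 10% + 1% municipal = 11% → €0.57
Storage bin €30.28: all other tangible goods → 3.75% + 2.5% municipal = 6.25% → €1.89
Desk lamp €76.98: furniture → 3.75% + 1.75% municipal = 5.5% → €4.23
Cold medicine €16.27: OTC medicine → 10% + 1% municipal = 11% → €1.79
Office chair €376.11: furniture → 3.75% + 1.75% municipal = 5.5% → €20.69
Acetaminophen (200 ct) €7.35: OTC medicine → 10% + 1% municipal = 11% → €0.81
Ibuprofen (100 ct) €8.62: OTC medicine → 10% + 1% municipal = 11% → €0.95
Throat lozenges €7.95: OTC medicine → 10% + 1% municipal = 11% → €0.87
Total tax = €0.57 + €1.89 + €4.23 + €1.79 + €20.69 + €0.81 + €0.95 + €0.87 = €31.80

€31.80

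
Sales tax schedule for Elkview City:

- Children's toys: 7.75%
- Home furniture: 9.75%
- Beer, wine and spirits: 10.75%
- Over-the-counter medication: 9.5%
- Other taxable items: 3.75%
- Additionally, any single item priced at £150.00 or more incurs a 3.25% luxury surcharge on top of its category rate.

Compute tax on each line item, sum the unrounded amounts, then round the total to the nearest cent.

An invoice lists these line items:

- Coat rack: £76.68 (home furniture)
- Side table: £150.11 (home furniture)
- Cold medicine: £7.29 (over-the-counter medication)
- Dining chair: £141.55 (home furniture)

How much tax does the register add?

£41.48

Coat rack £76.68: home furniture → 9.75% → £7.4763
Side table £150.11: home furniture → 9.75% + 3.25% surcharge = 13% → £19.5143
Cold medicine £7.29: over-the-counter medication → 9.5% → £0.69255
Dining chair £141.55: home furniture → 9.75% → £13.801125
Unrounded tax sum = £41.484275 → £41.48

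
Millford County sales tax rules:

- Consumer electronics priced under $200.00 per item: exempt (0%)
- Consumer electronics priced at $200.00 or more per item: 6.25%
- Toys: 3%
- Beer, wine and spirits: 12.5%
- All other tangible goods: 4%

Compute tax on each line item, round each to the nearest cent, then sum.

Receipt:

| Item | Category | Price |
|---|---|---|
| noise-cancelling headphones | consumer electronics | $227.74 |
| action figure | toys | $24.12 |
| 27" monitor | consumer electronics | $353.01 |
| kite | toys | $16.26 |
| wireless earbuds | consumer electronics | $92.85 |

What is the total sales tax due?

$37.50

Noise-cancelling headphones $227.74: consumer electronics, $200.00 or more → 6.25% → $14.23
Action figure $24.12: toys → 3% → $0.72
27" monitor $353.01: consumer electronics, $200.00 or more → 6.25% → $22.06
Kite $16.26: toys → 3% → $0.49
Wireless earbuds $92.85: consumer electronics, under $200.00 → 0% → $0.00
Total tax = $14.23 + $0.72 + $22.06 + $0.49 = $37.50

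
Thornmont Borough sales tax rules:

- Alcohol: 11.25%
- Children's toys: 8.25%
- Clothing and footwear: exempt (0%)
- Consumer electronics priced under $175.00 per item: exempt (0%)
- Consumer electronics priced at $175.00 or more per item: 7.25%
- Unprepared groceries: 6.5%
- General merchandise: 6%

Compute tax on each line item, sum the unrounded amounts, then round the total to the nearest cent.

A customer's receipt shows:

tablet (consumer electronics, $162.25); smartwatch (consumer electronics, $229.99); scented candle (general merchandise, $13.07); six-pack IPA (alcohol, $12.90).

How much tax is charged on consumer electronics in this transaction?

$16.67

Tablet $162.25: consumer electronics, under $175.00 → 0% → $0.00
Smartwatch $229.99: consumer electronics, $175.00 or more → 7.25% → $16.674275
Tax on consumer electronics: unrounded sum = $16.674275 → $16.67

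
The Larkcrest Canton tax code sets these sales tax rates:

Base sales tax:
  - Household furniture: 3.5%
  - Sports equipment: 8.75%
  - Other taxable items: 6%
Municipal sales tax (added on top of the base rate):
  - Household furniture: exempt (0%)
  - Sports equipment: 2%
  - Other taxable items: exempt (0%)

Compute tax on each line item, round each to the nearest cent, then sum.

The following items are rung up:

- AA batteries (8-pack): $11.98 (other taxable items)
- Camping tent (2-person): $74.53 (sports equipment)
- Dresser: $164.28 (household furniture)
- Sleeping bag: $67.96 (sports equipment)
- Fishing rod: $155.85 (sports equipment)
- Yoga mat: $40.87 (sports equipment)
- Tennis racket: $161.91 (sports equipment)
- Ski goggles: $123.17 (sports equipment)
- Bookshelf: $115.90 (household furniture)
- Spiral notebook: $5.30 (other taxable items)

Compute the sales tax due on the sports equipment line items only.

$67.11

Camping tent (2-person) $74.53: sports equipment → 8.75% + 2% municipal = 10.75% → $8.01
Sleeping bag $67.96: sports equipment → 8.75% + 2% municipal = 10.75% → $7.31
Fishing rod $155.85: sports equipment → 8.75% + 2% municipal = 10.75% → $16.75
Yoga mat $40.87: sports equipment → 8.75% + 2% municipal = 10.75% → $4.39
Tennis racket $161.91: sports equipment → 8.75% + 2% municipal = 10.75% → $17.41
Ski goggles $123.17: sports equipment → 8.75% + 2% municipal = 10.75% → $13.24
Tax on sports equipment = $8.01 + $7.31 + $16.75 + $4.39 + $17.41 + $13.24 = $67.11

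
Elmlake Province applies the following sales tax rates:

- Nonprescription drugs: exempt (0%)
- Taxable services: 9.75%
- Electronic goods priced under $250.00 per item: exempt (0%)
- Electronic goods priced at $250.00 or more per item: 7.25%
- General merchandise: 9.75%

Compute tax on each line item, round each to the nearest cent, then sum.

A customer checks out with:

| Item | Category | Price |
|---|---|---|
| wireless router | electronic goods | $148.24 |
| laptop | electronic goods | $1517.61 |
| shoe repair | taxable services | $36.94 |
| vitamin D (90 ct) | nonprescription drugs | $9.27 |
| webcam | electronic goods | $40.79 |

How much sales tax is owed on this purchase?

Wireless router $148.24: electronic goods, under $250.00 → 0% → $0.00
Laptop $1517.61: electronic goods, $250.00 or more → 7.25% → $110.03
Shoe repair $36.94: taxable services → 9.75% → $3.60
Vitamin D (90 ct) $9.27: nonprescription drugs → 0% → $0.00
Webcam $40.79: electronic goods, under $250.00 → 0% → $0.00
Total tax = $110.03 + $3.60 = $113.63

$113.63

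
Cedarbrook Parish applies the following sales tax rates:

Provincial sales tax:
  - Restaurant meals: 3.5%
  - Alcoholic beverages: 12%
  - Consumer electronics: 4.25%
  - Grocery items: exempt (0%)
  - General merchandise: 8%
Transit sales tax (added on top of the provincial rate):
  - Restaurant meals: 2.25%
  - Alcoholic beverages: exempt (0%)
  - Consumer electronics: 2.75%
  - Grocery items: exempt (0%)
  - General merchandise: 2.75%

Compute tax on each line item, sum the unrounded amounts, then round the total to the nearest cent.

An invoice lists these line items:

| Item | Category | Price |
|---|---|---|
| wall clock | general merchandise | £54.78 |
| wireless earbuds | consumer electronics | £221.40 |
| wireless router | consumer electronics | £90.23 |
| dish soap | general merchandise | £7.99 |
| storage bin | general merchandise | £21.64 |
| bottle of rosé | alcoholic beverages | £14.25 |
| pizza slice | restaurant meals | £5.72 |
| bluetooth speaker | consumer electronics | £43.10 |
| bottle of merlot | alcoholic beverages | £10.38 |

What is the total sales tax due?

Wall clock £54.78: general merchandise → 8% + 2.75% transit = 10.75% → £5.88885
Wireless earbuds £221.40: consumer electronics → 4.25% + 2.75% transit = 7% → £15.498
Wireless router £90.23: consumer electronics → 4.25% + 2.75% transit = 7% → £6.3161
Dish soap £7.99: general merchandise → 8% + 2.75% transit = 10.75% → £0.858925
Storage bin £21.64: general merchandise → 8% + 2.75% transit = 10.75% → £2.3263
Bottle of rosé £14.25: alcoholic beverages → 12% + 0% transit = 12% → £1.71
Pizza slice £5.72: restaurant meals → 3.5% + 2.25% transit = 5.75% → £0.3289
Bluetooth speaker £43.10: consumer electronics → 4.25% + 2.75% transit = 7% → £3.017
Bottle of merlot £10.38: alcoholic beverages → 12% + 0% transit = 12% → £1.2456
Unrounded tax sum = £37.189675 → £37.19

£37.19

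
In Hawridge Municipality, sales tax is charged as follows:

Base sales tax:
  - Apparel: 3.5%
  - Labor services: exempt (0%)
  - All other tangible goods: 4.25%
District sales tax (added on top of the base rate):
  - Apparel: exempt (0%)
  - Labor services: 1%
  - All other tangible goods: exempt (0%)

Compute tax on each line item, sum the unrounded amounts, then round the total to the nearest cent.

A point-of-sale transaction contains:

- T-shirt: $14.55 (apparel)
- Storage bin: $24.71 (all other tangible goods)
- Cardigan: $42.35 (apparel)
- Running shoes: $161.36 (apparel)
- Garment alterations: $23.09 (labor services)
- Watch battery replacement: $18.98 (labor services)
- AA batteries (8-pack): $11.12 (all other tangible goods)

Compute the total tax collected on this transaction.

$9.58

T-shirt $14.55: apparel → 3.5% + 0% district = 3.5% → $0.50925
Storage bin $24.71: all other tangible goods → 4.25% + 0% district = 4.25% → $1.050175
Cardigan $42.35: apparel → 3.5% + 0% district = 3.5% → $1.48225
Running shoes $161.36: apparel → 3.5% + 0% district = 3.5% → $5.6476
Garment alterations $23.09: labor services → 0% + 1% district = 1% → $0.2309
Watch battery replacement $18.98: labor services → 0% + 1% district = 1% → $0.1898
AA batteries (8-pack) $11.12: all other tangible goods → 4.25% + 0% district = 4.25% → $0.4726
Unrounded tax sum = $9.582575 → $9.58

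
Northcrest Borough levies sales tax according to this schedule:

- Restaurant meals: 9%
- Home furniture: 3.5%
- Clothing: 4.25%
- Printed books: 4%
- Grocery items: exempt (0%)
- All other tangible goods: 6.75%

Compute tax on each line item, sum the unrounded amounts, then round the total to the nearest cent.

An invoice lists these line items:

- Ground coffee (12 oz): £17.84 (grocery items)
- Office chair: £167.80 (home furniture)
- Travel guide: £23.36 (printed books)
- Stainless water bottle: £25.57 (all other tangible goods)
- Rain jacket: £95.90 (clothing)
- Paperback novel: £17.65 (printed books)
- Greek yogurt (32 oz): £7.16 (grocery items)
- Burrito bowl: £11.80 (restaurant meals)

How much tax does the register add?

£14.38

Ground coffee (12 oz) £17.84: grocery items → 0% → £0.00
Office chair £167.80: home furniture → 3.5% → £5.873
Travel guide £23.36: printed books → 4% → £0.9344
Stainless water bottle £25.57: all other tangible goods → 6.75% → £1.725975
Rain jacket £95.90: clothing → 4.25% → £4.07575
Paperback novel £17.65: printed books → 4% → £0.706
Greek yogurt (32 oz) £7.16: grocery items → 0% → £0.00
Burrito bowl £11.80: restaurant meals → 9% → £1.062
Unrounded tax sum = £14.377125 → £14.38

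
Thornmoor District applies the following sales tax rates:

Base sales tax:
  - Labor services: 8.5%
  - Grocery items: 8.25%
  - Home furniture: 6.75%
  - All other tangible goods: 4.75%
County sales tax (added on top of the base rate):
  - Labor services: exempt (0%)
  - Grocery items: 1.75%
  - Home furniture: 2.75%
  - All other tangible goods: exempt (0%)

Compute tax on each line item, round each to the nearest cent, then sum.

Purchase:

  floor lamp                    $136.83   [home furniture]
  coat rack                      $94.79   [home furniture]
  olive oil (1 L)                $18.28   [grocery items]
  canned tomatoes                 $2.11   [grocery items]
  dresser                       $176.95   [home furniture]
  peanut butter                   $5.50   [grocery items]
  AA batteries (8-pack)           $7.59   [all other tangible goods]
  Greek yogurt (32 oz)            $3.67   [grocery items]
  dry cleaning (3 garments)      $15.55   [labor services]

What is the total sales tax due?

Floor lamp $136.83: home furniture → 6.75% + 2.75% county = 9.5% → $13.00
Coat rack $94.79: home furniture → 6.75% + 2.75% county = 9.5% → $9.01
Olive oil (1 L) $18.28: grocery items → 8.25% + 1.75% county = 10% → $1.83
Canned tomatoes $2.11: grocery items → 8.25% + 1.75% county = 10% → $0.21
Dresser $176.95: home furniture → 6.75% + 2.75% county = 9.5% → $16.81
Peanut butter $5.50: grocery items → 8.25% + 1.75% county = 10% → $0.55
AA batteries (8-pack) $7.59: all other tangible goods → 4.75% + 0% county = 4.75% → $0.36
Greek yogurt (32 oz) $3.67: grocery items → 8.25% + 1.75% county = 10% → $0.37
Dry cleaning (3 garments) $15.55: labor services → 8.5% + 0% county = 8.5% → $1.32
Total tax = $13.00 + $9.01 + $1.83 + $0.21 + $16.81 + $0.55 + $0.36 + $0.37 + $1.32 = $43.46

$43.46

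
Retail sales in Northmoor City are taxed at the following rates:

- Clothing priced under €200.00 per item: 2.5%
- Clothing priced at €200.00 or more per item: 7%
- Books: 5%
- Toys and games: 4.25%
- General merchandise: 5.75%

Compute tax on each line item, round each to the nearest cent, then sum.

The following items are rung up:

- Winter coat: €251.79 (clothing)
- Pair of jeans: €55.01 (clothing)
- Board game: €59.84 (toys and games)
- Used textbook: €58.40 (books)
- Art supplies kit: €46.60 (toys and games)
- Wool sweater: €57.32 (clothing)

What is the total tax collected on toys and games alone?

€4.52

Board game €59.84: toys and games → 4.25% → €2.54
Art supplies kit €46.60: toys and games → 4.25% → €1.98
Tax on toys and games = €2.54 + €1.98 = €4.52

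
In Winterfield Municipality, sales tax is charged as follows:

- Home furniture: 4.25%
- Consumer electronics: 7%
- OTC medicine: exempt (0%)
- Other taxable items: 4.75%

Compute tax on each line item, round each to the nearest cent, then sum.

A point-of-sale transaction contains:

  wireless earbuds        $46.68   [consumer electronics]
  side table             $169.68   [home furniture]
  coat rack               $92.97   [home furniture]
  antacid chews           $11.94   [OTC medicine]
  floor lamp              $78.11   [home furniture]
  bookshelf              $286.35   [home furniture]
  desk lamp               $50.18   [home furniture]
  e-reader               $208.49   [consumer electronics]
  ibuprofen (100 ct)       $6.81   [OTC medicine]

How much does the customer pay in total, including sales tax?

Wireless earbuds $46.68: consumer electronics → 7% → $3.27
Side table $169.68: home furniture → 4.25% → $7.21
Coat rack $92.97: home furniture → 4.25% → $3.95
Antacid chews $11.94: OTC medicine → 0% → $0.00
Floor lamp $78.11: home furniture → 4.25% → $3.32
Bookshelf $286.35: home furniture → 4.25% → $12.17
Desk lamp $50.18: home furniture → 4.25% → $2.13
E-reader $208.49: consumer electronics → 7% → $14.59
Ibuprofen (100 ct) $6.81: OTC medicine → 0% → $0.00
Subtotal = $951.21; tax = $46.64; total due = $997.85

$997.85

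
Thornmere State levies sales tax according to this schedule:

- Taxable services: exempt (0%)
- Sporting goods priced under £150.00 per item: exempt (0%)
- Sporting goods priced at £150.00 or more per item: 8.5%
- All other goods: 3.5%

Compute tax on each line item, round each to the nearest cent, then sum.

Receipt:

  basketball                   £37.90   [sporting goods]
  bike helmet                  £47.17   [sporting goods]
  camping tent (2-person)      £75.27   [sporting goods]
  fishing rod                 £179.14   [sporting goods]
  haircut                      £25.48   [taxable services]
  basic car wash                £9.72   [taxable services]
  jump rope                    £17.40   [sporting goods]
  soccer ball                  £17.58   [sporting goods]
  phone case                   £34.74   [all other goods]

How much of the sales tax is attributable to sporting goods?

£15.23

Basketball £37.90: sporting goods, under £150.00 → 0% → £0.00
Bike helmet £47.17: sporting goods, under £150.00 → 0% → £0.00
Camping tent (2-person) £75.27: sporting goods, under £150.00 → 0% → £0.00
Fishing rod £179.14: sporting goods, £150.00 or more → 8.5% → £15.23
Jump rope £17.40: sporting goods, under £150.00 → 0% → £0.00
Soccer ball £17.58: sporting goods, under £150.00 → 0% → £0.00
Tax on sporting goods = £0.00 + £0.00 + £0.00 + £15.23 + £0.00 + £0.00 = £15.23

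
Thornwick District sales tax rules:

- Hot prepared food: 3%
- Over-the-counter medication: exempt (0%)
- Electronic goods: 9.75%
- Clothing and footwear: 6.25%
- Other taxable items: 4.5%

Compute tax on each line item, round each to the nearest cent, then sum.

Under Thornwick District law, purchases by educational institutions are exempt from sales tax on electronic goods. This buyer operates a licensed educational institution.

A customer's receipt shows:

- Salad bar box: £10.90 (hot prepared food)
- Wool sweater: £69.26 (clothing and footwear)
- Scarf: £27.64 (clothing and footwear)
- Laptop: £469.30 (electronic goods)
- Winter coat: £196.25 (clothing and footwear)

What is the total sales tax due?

£18.66

Salad bar box £10.90: hot prepared food → 3% → £0.33
Wool sweater £69.26: clothing and footwear → 6.25% → £4.33
Scarf £27.64: clothing and footwear → 6.25% → £1.73
Laptop £469.30: electronic goods, buyer-exempt → 0% → £0.00
Winter coat £196.25: clothing and footwear → 6.25% → £12.27
Total tax = £0.33 + £4.33 + £1.73 + £12.27 = £18.66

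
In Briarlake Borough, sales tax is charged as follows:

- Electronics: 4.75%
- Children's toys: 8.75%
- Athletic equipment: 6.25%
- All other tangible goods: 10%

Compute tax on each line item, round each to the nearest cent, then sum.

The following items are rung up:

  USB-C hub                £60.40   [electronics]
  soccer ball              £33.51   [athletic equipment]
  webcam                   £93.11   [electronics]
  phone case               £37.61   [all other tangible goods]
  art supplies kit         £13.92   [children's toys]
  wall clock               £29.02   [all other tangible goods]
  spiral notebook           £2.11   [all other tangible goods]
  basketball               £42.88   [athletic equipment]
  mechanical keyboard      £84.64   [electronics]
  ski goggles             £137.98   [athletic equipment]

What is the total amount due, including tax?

£567.97

USB-C hub £60.40: electronics → 4.75% → £2.87
Soccer ball £33.51: athletic equipment → 6.25% → £2.09
Webcam £93.11: electronics → 4.75% → £4.42
Phone case £37.61: all other tangible goods → 10% → £3.76
Art supplies kit £13.92: children's toys → 8.75% → £1.22
Wall clock £29.02: all other tangible goods → 10% → £2.90
Spiral notebook £2.11: all other tangible goods → 10% → £0.21
Basketball £42.88: athletic equipment → 6.25% → £2.68
Mechanical keyboard £84.64: electronics → 4.75% → £4.02
Ski goggles £137.98: athletic equipment → 6.25% → £8.62
Subtotal = £535.18; tax = £32.79; total due = £567.97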